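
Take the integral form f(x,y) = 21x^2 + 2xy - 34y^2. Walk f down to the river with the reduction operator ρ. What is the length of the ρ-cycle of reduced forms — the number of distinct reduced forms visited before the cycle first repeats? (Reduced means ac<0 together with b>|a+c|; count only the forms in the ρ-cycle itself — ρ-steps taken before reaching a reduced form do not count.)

D = 2860, ⌊√D⌋ = 53
descent: ρ → (-34,-2,21)
descent: ρ → (21,44,-11)  [lands on river]
river: ρ → (-11,44,21)
river: ρ → (21,40,-15)
river: ρ → (-15,50,6)
river: ρ → (6,46,-31)
river: ρ → (-31,16,21)
river: ρ → (21,26,-26)
river: ρ → (-26,26,21)
river: ρ → (21,16,-31)
river: ρ → (-31,46,6)
river: ρ → (6,50,-15)
river: ρ → (-15,40,21)
ρ-cycle length = 12 (tail of 2 descent steps not counted)

12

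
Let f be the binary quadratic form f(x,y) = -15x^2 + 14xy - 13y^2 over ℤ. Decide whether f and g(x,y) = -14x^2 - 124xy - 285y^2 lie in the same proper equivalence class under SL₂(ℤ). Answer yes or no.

D₁ = -584, D₂ = -584
f is negative-definite; reduce −f:
−f: flip: (15,-14,13)→(13,14,15)
−f: translate: b→-12 (≡14 mod 26), so (13,14,15)→(13,-12,14)
−f: reduced (well bottom): (13,-12,14) with a≤c, −a<b≤a
flip sign back: reduced form of f is (-13,12,-14)
g is negative-definite; reduce −g:
−g: translate: b→12 (≡124 mod 28), so (14,124,285)→(14,12,13)
−g: flip: (14,12,13)→(13,-12,14)
−g: reduced (well bottom): (13,-12,14) with a≤c, −a<b≤a
flip sign back: reduced form of g is (-13,12,-14)
reduced forms (-13, 12, -14) vs (-13, 12, -14) ⇒ equivalent

yes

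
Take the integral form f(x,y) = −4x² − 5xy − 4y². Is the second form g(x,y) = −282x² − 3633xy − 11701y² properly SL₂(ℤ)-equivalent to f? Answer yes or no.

D₁ = -39, D₂ = -39
f is negative-definite; reduce −f:
−f: translate: b→-3 (≡5 mod 8), so (4,5,4)→(4,-3,3)
−f: flip: (4,-3,3)→(3,3,4)
−f: reduced (well bottom): (3,3,4) with a≤c, −a<b≤a
flip sign back: reduced form of f is (-3,-3,-4)
g is negative-definite; reduce −g:
−g: translate: b→249 (≡3633 mod 564), so (282,3633,11701)→(282,249,55)
−g: flip: (282,249,55)→(55,-249,282)
−g: translate: b→-29 (≡-249 mod 110), so (55,-249,282)→(55,-29,4)
−g: flip: (55,-29,4)→(4,29,55)
−g: translate: b→-3 (≡29 mod 8), so (4,29,55)→(4,-3,3)
−g: flip: (4,-3,3)→(3,3,4)
−g: reduced (well bottom): (3,3,4) with a≤c, −a<b≤a
flip sign back: reduced form of g is (-3,-3,-4)
reduced forms (-3, -3, -4) vs (-3, -3, -4) ⇒ equivalent

yes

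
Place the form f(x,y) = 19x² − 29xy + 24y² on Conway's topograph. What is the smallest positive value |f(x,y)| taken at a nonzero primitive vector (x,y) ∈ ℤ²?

translate: b→9 (≡-29 mod 38), so (19,-29,24)→(19,9,14)
flip: (19,9,14)→(14,-9,19)
reduced (well bottom): (14,-9,19) with a≤c, −a<b≤a
well minimum = a = 14

14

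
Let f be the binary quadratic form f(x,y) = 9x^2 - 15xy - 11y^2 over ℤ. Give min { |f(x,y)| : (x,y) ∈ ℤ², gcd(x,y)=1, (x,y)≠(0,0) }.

descent: ρ → (-11,15,9)  [lands on river]
river: ρ → (9,21,-5)
river: ρ → (-5,19,13)
river: ρ → (13,7,-11)
closes: descent 1, river 4
min |a| on river = 5

5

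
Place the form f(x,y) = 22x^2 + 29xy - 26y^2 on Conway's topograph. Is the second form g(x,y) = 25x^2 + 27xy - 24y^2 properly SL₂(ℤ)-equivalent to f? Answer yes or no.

D₁ = 3129, D₂ = 3129
river cycle of f (length 10): (-26, 23, 25), (25, 27, -24), (-24, 21, 28), (28, 35, -17), (-17, 33, 30), (30, 27, -20), (-20, 53, 4), (4, 51, -33), (-33, 15, 22), (22, 29, -26)
river cycle of g (length 10): (-24, 21, 28), (28, 35, -17), (-17, 33, 30), (30, 27, -20), (-20, 53, 4), (4, 51, -33), (-33, 15, 22), (22, 29, -26), (-26, 23, 25), (25, 27, -24)
cycles coincide ⇒ equivalent

yes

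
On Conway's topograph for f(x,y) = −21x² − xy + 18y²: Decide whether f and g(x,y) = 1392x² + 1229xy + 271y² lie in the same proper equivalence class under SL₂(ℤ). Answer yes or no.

D₁ = 1513, D₂ = 1513
river cycle of f (length 20): (18, 37, -2), (-2, 35, 36), (36, 37, -1), (-1, 37, 36), (36, 35, -2), (-2, 37, 18), (18, 35, -4), (-4, 37, 9), (9, 35, -8), (-8, 29, 21), … (10 more)
river cycle of g (length 20): (18, 37, -2), (-2, 35, 36), (36, 37, -1), (-1, 37, 36), (36, 35, -2), (-2, 37, 18), (18, 35, -4), (-4, 37, 9), (9, 35, -8), (-8, 29, 21), … (10 more)
cycles coincide ⇒ equivalent

yes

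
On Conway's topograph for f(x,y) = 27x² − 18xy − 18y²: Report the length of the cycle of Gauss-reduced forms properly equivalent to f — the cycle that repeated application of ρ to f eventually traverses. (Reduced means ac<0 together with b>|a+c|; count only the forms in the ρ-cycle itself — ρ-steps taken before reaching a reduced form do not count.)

D = 2268, ⌊√D⌋ = 47
descent: ρ → (-18,18,27)  [lands on river]
river: ρ → (27,36,-9)
river: ρ → (-9,36,27)
river: ρ → (27,18,-18)
ρ-cycle length = 4 (tail of 1 descent step not counted)

4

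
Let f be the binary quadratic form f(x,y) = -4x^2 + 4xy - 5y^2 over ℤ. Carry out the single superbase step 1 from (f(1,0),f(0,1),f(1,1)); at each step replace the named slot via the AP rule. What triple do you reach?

start (-4,-5,-5) = (f(1,0),f(0,1),f(1,1))
replace slot 1: 2·((-5)+(-5)) − (-4) = -16 → (-16,-5,-5)

-16,-5,-5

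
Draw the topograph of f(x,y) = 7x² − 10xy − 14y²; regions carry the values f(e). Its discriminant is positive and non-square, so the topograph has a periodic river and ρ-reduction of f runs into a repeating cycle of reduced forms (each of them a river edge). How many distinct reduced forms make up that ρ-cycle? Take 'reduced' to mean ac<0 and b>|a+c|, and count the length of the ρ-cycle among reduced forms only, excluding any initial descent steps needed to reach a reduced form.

D = 492, ⌊√D⌋ = 22
descent: ρ → (-14,10,7)  [lands on river]
river: ρ → (7,18,-6)
river: ρ → (-6,18,7)
river: ρ → (7,10,-14)
river: ρ → (-14,18,3)
river: ρ → (3,18,-14)
ρ-cycle length = 6 (tail of 1 descent step not counted)

6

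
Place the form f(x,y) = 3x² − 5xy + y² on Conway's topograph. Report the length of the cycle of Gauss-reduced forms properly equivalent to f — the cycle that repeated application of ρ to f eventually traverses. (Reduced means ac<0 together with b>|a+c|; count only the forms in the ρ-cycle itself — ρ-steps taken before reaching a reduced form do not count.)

D = 13, ⌊√D⌋ = 3
descent: ρ → (1,3,-1)  [lands on river]
river: ρ → (-1,3,1)
ρ-cycle length = 2 (tail of 1 descent step not counted)

2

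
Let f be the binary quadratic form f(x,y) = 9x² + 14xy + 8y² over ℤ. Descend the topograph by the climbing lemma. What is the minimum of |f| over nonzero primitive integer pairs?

translate: b→-4 (≡14 mod 18), so (9,14,8)→(9,-4,3)
flip: (9,-4,3)→(3,4,9)
translate: b→-2 (≡4 mod 6), so (3,4,9)→(3,-2,8)
reduced (well bottom): (3,-2,8) with a≤c, −a<b≤a
well minimum = a = 3

3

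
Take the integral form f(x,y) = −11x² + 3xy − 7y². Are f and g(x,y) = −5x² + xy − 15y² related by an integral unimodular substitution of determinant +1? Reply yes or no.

D₁ = -299, D₂ = -299
f is negative-definite; reduce −f:
−f: flip: (11,-3,7)→(7,3,11)
−f: reduced (well bottom): (7,3,11) with a≤c, −a<b≤a
flip sign back: reduced form of f is (-7,-3,-11)
g is negative-definite; reduce −g:
−g: reduced (well bottom): (5,-1,15) with a≤c, −a<b≤a
flip sign back: reduced form of g is (-5,1,-15)
reduced forms (-7, -3, -11) vs (-5, 1, -15) ⇒ inequivalent

no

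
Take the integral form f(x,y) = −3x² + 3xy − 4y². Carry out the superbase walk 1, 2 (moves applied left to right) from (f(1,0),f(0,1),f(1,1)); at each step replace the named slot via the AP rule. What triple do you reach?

start (-3,-4,-4) = (f(1,0),f(0,1),f(1,1))
replace slot 1: 2·((-4)+(-4)) − (-3) = -13 → (-13,-4,-4)
replace slot 2: 2·((-13)+(-4)) − (-4) = -30 → (-13,-30,-4)

-13,-30,-4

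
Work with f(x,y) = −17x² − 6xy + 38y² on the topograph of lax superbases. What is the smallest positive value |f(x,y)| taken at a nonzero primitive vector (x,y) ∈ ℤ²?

descent: ρ → (38,6,-17)
descent: ρ → (-17,28,27)  [lands on river]
river: ρ → (27,26,-18)
river: ρ → (-18,46,7)
river: ρ → (7,38,-42)
river: ρ → (-42,46,3)
river: ρ → (3,50,-10)
river: ρ → (-10,50,3)
river: ρ → (3,46,-42)
river: ρ → (-42,38,7)
river: ρ → (7,46,-18)
river: ρ → (-18,26,27)
river: ρ → (27,28,-17)
river: ρ → (-17,40,15)
river: ρ → (15,50,-2)
river: ρ → (-2,50,15)
river: ρ → (15,40,-17)
closes: descent 2, river 16
min |a| on river = 2

2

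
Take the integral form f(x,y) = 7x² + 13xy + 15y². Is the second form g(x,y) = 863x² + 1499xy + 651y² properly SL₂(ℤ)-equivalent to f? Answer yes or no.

D₁ = -251, D₂ = -251
f: translate: b→-1 (≡13 mod 14), so (7,13,15)→(7,-1,9)
f: reduced (well bottom): (7,-1,9) with a≤c, −a<b≤a
g: translate: b→-227 (≡1499 mod 1726), so (863,1499,651)→(863,-227,15)
g: flip: (863,-227,15)→(15,227,863)
g: translate: b→-13 (≡227 mod 30), so (15,227,863)→(15,-13,7)
g: flip: (15,-13,7)→(7,13,15)
g: translate: b→-1 (≡13 mod 14), so (7,13,15)→(7,-1,9)
g: reduced (well bottom): (7,-1,9) with a≤c, −a<b≤a
reduced forms (7, -1, 9) vs (7, -1, 9) ⇒ equivalent

yes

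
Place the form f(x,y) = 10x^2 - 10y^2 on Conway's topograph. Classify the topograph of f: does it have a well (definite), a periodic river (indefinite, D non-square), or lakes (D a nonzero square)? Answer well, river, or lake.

D = b²−4ac = 0² − 4·10·(-10) = 400
D = 20² is a perfect square ⇒ form factors over ℤ ⇒ lakes

lake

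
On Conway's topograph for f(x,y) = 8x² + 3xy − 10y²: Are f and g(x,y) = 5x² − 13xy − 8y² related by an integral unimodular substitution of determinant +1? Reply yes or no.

D₁ = 329, D₂ = 329
river cycle of f (length 16): (-10, 17, 1), (1, 17, -10), (-10, 3, 8), (8, 13, -5), (-5, 17, 2), (2, 15, -13), (-13, 11, 4), (4, 13, -10), (-10, 7, 7), (7, 7, -10), … (6 more)
river cycle of g (length 16): (-8, 13, 5), (5, 17, -2), (-2, 15, 13), (13, 11, -4), (-4, 13, 10), (10, 7, -7), (-7, 7, 10), (10, 13, -4), (-4, 11, 13), (13, 15, -2), … (6 more)
cycles differ ⇒ inequivalent

no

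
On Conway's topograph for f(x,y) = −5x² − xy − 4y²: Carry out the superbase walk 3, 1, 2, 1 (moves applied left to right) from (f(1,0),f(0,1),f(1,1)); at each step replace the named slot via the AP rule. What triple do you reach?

start (-5,-4,-10) = (f(1,0),f(0,1),f(1,1))
replace slot 3: 2·((-5)+(-4)) − (-10) = -8 → (-5,-4,-8)
replace slot 1: 2·((-4)+(-8)) − (-5) = -19 → (-19,-4,-8)
replace slot 2: 2·((-19)+(-8)) − (-4) = -50 → (-19,-50,-8)
replace slot 1: 2·((-50)+(-8)) − (-19) = -97 → (-97,-50,-8)

-97,-50,-8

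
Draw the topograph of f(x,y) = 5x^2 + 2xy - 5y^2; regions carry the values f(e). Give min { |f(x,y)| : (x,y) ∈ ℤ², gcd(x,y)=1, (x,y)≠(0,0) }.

river: ρ → (-5,8,2)
river: ρ → (2,8,-5)
river: ρ → (-5,2,5)
river: ρ → (5,8,-2)
river: ρ → (-2,8,5)
river: ρ → (5,2,-5)
closes: descent 0, river 6
min |a| on river = 2

2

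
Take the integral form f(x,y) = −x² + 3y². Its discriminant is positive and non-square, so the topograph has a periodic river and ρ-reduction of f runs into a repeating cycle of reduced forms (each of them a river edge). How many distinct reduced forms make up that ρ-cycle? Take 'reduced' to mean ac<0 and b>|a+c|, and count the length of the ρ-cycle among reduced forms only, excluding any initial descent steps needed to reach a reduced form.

D = 12, ⌊√D⌋ = 3
descent: ρ → (3,0,-1)
descent: ρ → (-1,2,2)  [lands on river]
river: ρ → (2,2,-1)
ρ-cycle length = 2 (tail of 2 descent steps not counted)

2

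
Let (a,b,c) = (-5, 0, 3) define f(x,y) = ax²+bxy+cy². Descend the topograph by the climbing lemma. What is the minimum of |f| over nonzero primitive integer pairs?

descent: ρ → (3,6,-2)  [lands on river]
river: ρ → (-2,6,3)
closes: descent 1, river 2
min |a| on river = 2

2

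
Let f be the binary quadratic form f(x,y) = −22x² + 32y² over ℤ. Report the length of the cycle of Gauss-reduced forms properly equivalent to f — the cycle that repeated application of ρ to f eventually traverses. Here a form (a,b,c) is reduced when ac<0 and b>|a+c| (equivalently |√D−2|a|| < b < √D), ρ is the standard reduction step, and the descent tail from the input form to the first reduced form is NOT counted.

D = 2816, ⌊√D⌋ = 53
descent: ρ → (32,0,-22)
descent: ρ → (-22,44,10)  [lands on river]
river: ρ → (10,36,-38)
river: ρ → (-38,40,8)
river: ρ → (8,40,-38)
river: ρ → (-38,36,10)
river: ρ → (10,44,-22)
ρ-cycle length = 6 (tail of 2 descent steps not counted)

6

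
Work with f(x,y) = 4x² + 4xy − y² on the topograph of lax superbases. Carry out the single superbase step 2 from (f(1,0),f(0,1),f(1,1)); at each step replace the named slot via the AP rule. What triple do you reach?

start (4,-1,7) = (f(1,0),f(0,1),f(1,1))
replace slot 2: 2·(4+7) − (-1) = 23 → (4,23,7)

4,23,7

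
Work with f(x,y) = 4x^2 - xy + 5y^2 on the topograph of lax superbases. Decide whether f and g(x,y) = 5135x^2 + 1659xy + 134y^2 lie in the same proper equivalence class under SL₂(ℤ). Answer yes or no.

D₁ = -79, D₂ = -79
f: reduced (well bottom): (4,-1,5) with a≤c, −a<b≤a
g: flip: (5135,1659,134)→(134,-1659,5135)
g: translate: b→-51 (≡-1659 mod 268), so (134,-1659,5135)→(134,-51,5)
g: flip: (134,-51,5)→(5,51,134)
g: translate: b→1 (≡51 mod 10), so (5,51,134)→(5,1,4)
g: flip: (5,1,4)→(4,-1,5)
g: reduced (well bottom): (4,-1,5) with a≤c, −a<b≤a
reduced forms (4, -1, 5) vs (4, -1, 5) ⇒ equivalent

yes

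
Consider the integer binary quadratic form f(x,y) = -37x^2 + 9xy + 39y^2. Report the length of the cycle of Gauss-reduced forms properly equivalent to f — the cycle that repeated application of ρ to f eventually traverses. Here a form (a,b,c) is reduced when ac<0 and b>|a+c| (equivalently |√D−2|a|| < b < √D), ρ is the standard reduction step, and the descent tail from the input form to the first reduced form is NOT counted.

D = 5853, ⌊√D⌋ = 76
river: ρ → (39,69,-7)
river: ρ → (-7,71,29)
river: ρ → (29,45,-33)
river: ρ → (-33,21,41)
river: ρ → (41,61,-13)
river: ρ → (-13,69,21)
river: ρ → (21,57,-31)
river: ρ → (-31,67,11)
river: ρ → (11,65,-37)
river: ρ → (-37,9,39)
ρ-cycle length = 10 (tail of 0 descent steps not counted)

10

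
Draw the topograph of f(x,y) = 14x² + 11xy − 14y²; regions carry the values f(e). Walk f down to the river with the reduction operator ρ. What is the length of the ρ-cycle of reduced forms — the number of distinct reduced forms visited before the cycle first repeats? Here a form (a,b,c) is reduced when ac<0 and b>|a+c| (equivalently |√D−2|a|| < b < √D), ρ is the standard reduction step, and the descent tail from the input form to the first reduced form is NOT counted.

D = 905, ⌊√D⌋ = 30
river: ρ → (-14,17,11)
river: ρ → (11,27,-4)
river: ρ → (-4,29,4)
river: ρ → (4,27,-11)
river: ρ → (-11,17,14)
river: ρ → (14,11,-14)
ρ-cycle length = 6 (tail of 0 descent steps not counted)

6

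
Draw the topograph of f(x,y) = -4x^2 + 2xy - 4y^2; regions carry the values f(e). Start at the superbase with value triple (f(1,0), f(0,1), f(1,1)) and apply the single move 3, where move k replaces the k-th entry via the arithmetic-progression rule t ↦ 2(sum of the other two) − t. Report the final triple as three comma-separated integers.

start (-4,-4,-6) = (f(1,0),f(0,1),f(1,1))
replace slot 3: 2·((-4)+(-4)) − (-6) = -10 → (-4,-4,-10)

-4,-4,-10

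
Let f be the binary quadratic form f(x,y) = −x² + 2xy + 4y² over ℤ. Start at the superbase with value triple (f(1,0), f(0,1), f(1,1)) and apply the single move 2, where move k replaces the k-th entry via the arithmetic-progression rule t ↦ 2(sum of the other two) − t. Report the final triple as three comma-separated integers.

start (-1,4,5) = (f(1,0),f(0,1),f(1,1))
replace slot 2: 2·((-1)+5) − 4 = 4 → (-1,4,5)

-1,4,5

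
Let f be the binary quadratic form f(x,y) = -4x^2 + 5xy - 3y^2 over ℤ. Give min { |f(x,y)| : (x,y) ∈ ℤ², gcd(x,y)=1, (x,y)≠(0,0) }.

translate: b→3 (≡-5 mod 8), so (4,-5,3)→(4,3,2)
flip: (4,3,2)→(2,-3,4)
translate: b→1 (≡-3 mod 4), so (2,-3,4)→(2,1,3)
reduced (well bottom): (2,1,3) with a≤c, −a<b≤a
well minimum |f| = |-2| = 2 (negative-definite)

2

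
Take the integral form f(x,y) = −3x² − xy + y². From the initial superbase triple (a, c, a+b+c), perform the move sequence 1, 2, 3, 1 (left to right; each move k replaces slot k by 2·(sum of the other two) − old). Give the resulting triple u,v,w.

start (-3,1,-3) = (f(1,0),f(0,1),f(1,1))
replace slot 1: 2·(1+(-3)) − (-3) = -1 → (-1,1,-3)
replace slot 2: 2·((-1)+(-3)) − 1 = -9 → (-1,-9,-3)
replace slot 3: 2·((-1)+(-9)) − (-3) = -17 → (-1,-9,-17)
replace slot 1: 2·((-9)+(-17)) − (-1) = -51 → (-51,-9,-17)

-51,-9,-17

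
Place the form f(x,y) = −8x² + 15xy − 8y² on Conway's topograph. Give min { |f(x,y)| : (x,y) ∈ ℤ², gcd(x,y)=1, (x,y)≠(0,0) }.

translate: b→1 (≡-15 mod 16), so (8,-15,8)→(8,1,1)
flip: (8,1,1)→(1,-1,8)
translate: b→1 (≡-1 mod 2), so (1,-1,8)→(1,1,8)
reduced (well bottom): (1,1,8) with a≤c, −a<b≤a
well minimum |f| = |-1| = 1 (negative-definite)

1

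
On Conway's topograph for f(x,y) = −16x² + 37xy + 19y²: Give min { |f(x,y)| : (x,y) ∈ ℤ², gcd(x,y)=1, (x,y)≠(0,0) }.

river: ρ → (19,39,-14)
river: ρ → (-14,45,10)
river: ρ → (10,35,-34)
river: ρ → (-34,33,11)
river: ρ → (11,33,-34)
river: ρ → (-34,35,10)
river: ρ → (10,45,-14)
river: ρ → (-14,39,19)
river: ρ → (19,37,-16)
river: ρ → (-16,27,29)
river: ρ → (29,31,-14)
river: ρ → (-14,25,35)
river: ρ → (35,45,-4)
river: ρ → (-4,43,46)
river: ρ → (46,49,-1)
river: ρ → (-1,49,46)
river: ρ → (46,43,-4)
river: ρ → (-4,45,35)
river: ρ → (35,25,-14)
river: ρ → (-14,31,29)
river: ρ → (29,27,-16)
river: ρ → (-16,37,19)
closes: descent 0, river 22
min |a| on river = 1

1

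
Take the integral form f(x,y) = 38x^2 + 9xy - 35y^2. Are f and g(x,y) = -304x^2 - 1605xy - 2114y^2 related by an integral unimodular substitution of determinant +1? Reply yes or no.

D₁ = 5401, D₂ = 5401
river cycle of f (length 120): (-35, 61, 12), (12, 59, -40), (-40, 21, 31), (31, 41, -30), (-30, 19, 42), (42, 65, -7), (-7, 61, 60), (60, 59, -8), (-8, 69, 20), (20, 51, -35), … (110 more)
river cycle of g (length 120): (-35, 61, 12), (12, 59, -40), (-40, 21, 31), (31, 41, -30), (-30, 19, 42), (42, 65, -7), (-7, 61, 60), (60, 59, -8), (-8, 69, 20), (20, 51, -35), … (110 more)
cycles coincide ⇒ equivalent

yes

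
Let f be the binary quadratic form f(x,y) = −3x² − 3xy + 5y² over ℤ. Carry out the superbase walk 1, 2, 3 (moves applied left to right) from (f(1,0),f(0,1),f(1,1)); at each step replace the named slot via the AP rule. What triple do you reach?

start (-3,5,-1) = (f(1,0),f(0,1),f(1,1))
replace slot 1: 2·(5+(-1)) − (-3) = 11 → (11,5,-1)
replace slot 2: 2·(11+(-1)) − 5 = 15 → (11,15,-1)
replace slot 3: 2·(11+15) − (-1) = 53 → (11,15,53)

11,15,53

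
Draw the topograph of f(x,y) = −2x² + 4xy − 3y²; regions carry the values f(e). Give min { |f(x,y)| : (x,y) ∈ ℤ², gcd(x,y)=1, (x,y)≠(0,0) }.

translate: b→0 (≡-4 mod 4), so (2,-4,3)→(2,0,1)
flip: (2,0,1)→(1,0,2)
reduced (well bottom): (1,0,2) with a≤c, −a<b≤a
well minimum |f| = |-1| = 1 (negative-definite)

1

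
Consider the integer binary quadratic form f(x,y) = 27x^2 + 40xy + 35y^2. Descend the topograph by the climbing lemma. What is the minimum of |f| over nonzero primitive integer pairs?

translate: b→-14 (≡40 mod 54), so (27,40,35)→(27,-14,22)
flip: (27,-14,22)→(22,14,27)
reduced (well bottom): (22,14,27) with a≤c, −a<b≤a
well minimum = a = 22

22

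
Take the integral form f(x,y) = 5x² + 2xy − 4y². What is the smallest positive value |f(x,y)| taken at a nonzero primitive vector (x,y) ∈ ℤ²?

river: ρ → (-4,6,3)
river: ρ → (3,6,-4)
river: ρ → (-4,2,5)
river: ρ → (5,8,-1)
river: ρ → (-1,8,5)
river: ρ → (5,2,-4)
closes: descent 0, river 6
min |a| on river = 1

1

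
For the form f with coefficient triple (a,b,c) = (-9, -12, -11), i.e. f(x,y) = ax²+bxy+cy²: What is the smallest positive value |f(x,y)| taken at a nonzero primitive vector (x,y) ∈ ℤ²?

translate: b→-6 (≡12 mod 18), so (9,12,11)→(9,-6,8)
flip: (9,-6,8)→(8,6,9)
reduced (well bottom): (8,6,9) with a≤c, −a<b≤a
well minimum |f| = |-8| = 8 (negative-definite)

8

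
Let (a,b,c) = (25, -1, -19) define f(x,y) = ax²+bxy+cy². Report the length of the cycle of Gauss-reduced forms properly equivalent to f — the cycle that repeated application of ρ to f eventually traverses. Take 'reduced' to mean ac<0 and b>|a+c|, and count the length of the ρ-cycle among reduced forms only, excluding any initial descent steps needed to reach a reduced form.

D = 1901, ⌊√D⌋ = 43
descent: ρ → (-19,39,5)  [lands on river]
river: ρ → (5,41,-11)
river: ρ → (-11,25,29)
river: ρ → (29,33,-7)
river: ρ → (-7,37,19)
river: ρ → (19,39,-5)
river: ρ → (-5,41,11)
river: ρ → (11,25,-29)
river: ρ → (-29,33,7)
river: ρ → (7,37,-19)
ρ-cycle length = 10 (tail of 1 descent step not counted)

10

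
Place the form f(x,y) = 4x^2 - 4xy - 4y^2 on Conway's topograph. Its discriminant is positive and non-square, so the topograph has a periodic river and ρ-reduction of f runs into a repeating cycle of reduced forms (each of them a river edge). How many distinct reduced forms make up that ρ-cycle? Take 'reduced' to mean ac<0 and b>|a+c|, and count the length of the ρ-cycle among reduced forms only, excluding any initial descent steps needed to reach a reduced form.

D = 80, ⌊√D⌋ = 8
descent: ρ → (-4,4,4)  [lands on river]
river: ρ → (4,4,-4)
ρ-cycle length = 2 (tail of 1 descent step not counted)

2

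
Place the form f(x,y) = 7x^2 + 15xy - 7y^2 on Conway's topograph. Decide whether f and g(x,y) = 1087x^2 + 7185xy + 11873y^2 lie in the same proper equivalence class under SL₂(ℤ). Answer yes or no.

D₁ = 421, D₂ = 421
river cycle of f (length 26): (-7, 13, 9), (9, 5, -11), (-11, 17, 3), (3, 19, -5), (-5, 11, 15), (15, 19, -1), (-1, 19, 15), (15, 11, -5), (-5, 19, 3), (3, 17, -11), … (16 more)
river cycle of g (length 26): (7, 15, -7), (-7, 13, 9), (9, 5, -11), (-11, 17, 3), (3, 19, -5), (-5, 11, 15), (15, 19, -1), (-1, 19, 15), (15, 11, -5), (-5, 19, 3), … (16 more)
cycles coincide ⇒ equivalent

yes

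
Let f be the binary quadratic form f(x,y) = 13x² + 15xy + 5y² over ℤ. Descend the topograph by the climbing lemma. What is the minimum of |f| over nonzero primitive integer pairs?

translate: b→-11 (≡15 mod 26), so (13,15,5)→(13,-11,3)
flip: (13,-11,3)→(3,11,13)
translate: b→-1 (≡11 mod 6), so (3,11,13)→(3,-1,3)
flip: (3,-1,3)→(3,1,3)
reduced (well bottom): (3,1,3) with a≤c, −a<b≤a
well minimum = a = 3

3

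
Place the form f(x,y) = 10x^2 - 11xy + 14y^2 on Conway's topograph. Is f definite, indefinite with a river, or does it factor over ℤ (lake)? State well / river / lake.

D = b²−4ac = (-11)² − 4·10·14 = -439
D < 0 ⇒ definite ⇒ every region one sign ⇒ single well

well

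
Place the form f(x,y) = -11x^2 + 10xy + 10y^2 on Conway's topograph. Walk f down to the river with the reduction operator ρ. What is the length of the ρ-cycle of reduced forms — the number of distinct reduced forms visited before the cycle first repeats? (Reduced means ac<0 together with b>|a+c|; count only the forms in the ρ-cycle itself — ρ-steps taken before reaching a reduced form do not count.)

D = 540, ⌊√D⌋ = 23
river: ρ → (10,10,-11)
river: ρ → (-11,12,9)
river: ρ → (9,6,-14)
river: ρ → (-14,22,1)
river: ρ → (1,22,-14)
river: ρ → (-14,6,9)
river: ρ → (9,12,-11)
river: ρ → (-11,10,10)
ρ-cycle length = 8 (tail of 0 descent steps not counted)

8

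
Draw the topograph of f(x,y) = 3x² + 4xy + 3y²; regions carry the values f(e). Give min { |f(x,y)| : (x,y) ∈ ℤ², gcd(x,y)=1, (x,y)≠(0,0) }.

translate: b→-2 (≡4 mod 6), so (3,4,3)→(3,-2,2)
flip: (3,-2,2)→(2,2,3)
reduced (well bottom): (2,2,3) with a≤c, −a<b≤a
well minimum = a = 2

2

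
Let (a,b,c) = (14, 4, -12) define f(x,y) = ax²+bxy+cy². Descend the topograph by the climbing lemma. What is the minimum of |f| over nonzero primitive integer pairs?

river: ρ → (-12,20,6)
river: ρ → (6,16,-18)
river: ρ → (-18,20,4)
river: ρ → (4,20,-18)
river: ρ → (-18,16,6)
river: ρ → (6,20,-12)
river: ρ → (-12,4,14)
river: ρ → (14,24,-2)
river: ρ → (-2,24,14)
river: ρ → (14,4,-12)
closes: descent 0, river 10
min |a| on river = 2

2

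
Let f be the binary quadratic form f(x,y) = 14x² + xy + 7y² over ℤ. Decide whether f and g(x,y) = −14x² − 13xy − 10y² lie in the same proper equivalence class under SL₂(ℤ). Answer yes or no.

D₁ = -391, D₂ = -391
f: flip: (14,1,7)→(7,-1,14)
f: reduced (well bottom): (7,-1,14) with a≤c, −a<b≤a
g is negative-definite; reduce −g:
−g: flip: (14,13,10)→(10,-13,14)
−g: translate: b→7 (≡-13 mod 20), so (10,-13,14)→(10,7,11)
−g: reduced (well bottom): (10,7,11) with a≤c, −a<b≤a
flip sign back: reduced form of g is (-10,-7,-11)
reduced forms (7, -1, 14) vs (-10, -7, -11) ⇒ inequivalent

no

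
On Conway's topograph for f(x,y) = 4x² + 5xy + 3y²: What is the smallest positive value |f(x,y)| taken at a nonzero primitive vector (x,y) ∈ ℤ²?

translate: b→-3 (≡5 mod 8), so (4,5,3)→(4,-3,2)
flip: (4,-3,2)→(2,3,4)
translate: b→-1 (≡3 mod 4), so (2,3,4)→(2,-1,3)
reduced (well bottom): (2,-1,3) with a≤c, −a<b≤a
well minimum = a = 2

2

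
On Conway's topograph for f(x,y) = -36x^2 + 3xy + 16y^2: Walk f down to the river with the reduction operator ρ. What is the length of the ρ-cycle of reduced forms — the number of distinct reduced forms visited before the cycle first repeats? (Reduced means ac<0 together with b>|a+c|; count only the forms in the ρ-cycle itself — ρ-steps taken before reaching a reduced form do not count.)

D = 2313, ⌊√D⌋ = 48
descent: ρ → (16,29,-23)  [lands on river]
river: ρ → (-23,17,22)
river: ρ → (22,27,-18)
river: ρ → (-18,45,4)
river: ρ → (4,43,-29)
river: ρ → (-29,15,18)
river: ρ → (18,21,-26)
river: ρ → (-26,31,13)
river: ρ → (13,47,-2)
river: ρ → (-2,45,36)
river: ρ → (36,27,-11)
river: ρ → (-11,39,18)
river: ρ → (18,33,-17)
river: ρ → (-17,35,16)
ρ-cycle length = 14 (tail of 1 descent step not counted)

14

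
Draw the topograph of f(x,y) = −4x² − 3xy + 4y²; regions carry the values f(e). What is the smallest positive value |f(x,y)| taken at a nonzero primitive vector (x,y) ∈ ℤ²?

descent: ρ → (4,3,-4)  [lands on river]
river: ρ → (-4,5,3)
river: ρ → (3,7,-2)
river: ρ → (-2,5,6)
river: ρ → (6,7,-1)
river: ρ → (-1,7,6)
river: ρ → (6,5,-2)
river: ρ → (-2,7,3)
river: ρ → (3,5,-4)
river: ρ → (-4,3,4)
river: ρ → (4,5,-3)
river: ρ → (-3,7,2)
river: ρ → (2,5,-6)
river: ρ → (-6,7,1)
river: ρ → (1,7,-6)
river: ρ → (-6,5,2)
river: ρ → (2,7,-3)
river: ρ → (-3,5,4)
closes: descent 1, river 18
min |a| on river = 1

1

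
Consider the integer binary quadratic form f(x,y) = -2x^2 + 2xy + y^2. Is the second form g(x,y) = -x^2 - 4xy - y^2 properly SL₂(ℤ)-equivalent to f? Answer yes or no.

D₁ = 12, D₂ = 12
river cycle of f (length 2): (1, 2, -2), (-2, 2, 1)
river cycle of g (length 2): (-1, 2, 2), (2, 2, -1)
cycles differ ⇒ inequivalent

no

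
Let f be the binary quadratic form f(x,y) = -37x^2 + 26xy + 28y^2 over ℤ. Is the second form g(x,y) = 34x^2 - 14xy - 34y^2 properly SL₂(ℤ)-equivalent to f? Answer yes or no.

D₁ = 4820, D₂ = 4820
river cycle of f (length 18): (28, 30, -35), (-35, 40, 23), (23, 52, -23), (-23, 40, 35), (35, 30, -28), (-28, 26, 37), (37, 48, -17), (-17, 54, 28), (28, 58, -13), (-13, 46, 52), … (8 more)
river cycle of g (length 6): (-34, 14, 34), (34, 54, -14), (-14, 58, 26), (26, 46, -26), (-26, 58, 14), (14, 54, -34)
cycles differ ⇒ inequivalent

no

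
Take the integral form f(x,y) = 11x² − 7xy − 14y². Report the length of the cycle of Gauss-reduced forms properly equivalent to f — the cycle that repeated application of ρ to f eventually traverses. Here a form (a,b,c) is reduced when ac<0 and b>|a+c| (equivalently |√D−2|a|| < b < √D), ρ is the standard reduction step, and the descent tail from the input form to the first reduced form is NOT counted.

D = 665, ⌊√D⌋ = 25
descent: ρ → (-14,7,11)  [lands on river]
river: ρ → (11,15,-10)
river: ρ → (-10,25,1)
river: ρ → (1,25,-10)
river: ρ → (-10,15,11)
river: ρ → (11,7,-14)
river: ρ → (-14,21,4)
river: ρ → (4,19,-19)
river: ρ → (-19,19,4)
river: ρ → (4,21,-14)
ρ-cycle length = 10 (tail of 1 descent step not counted)

10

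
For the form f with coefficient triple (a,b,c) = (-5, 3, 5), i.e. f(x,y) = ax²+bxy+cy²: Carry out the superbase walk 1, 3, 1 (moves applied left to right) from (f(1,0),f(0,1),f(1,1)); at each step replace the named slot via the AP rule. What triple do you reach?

start (-5,5,3) = (f(1,0),f(0,1),f(1,1))
replace slot 1: 2·(5+3) − (-5) = 21 → (21,5,3)
replace slot 3: 2·(21+5) − 3 = 49 → (21,5,49)
replace slot 1: 2·(5+49) − 21 = 87 → (87,5,49)

87,5,49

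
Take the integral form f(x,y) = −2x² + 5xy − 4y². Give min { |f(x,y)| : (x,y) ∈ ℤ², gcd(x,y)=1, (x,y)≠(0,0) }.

translate: b→-1 (≡-5 mod 4), so (2,-5,4)→(2,-1,1)
flip: (2,-1,1)→(1,1,2)
reduced (well bottom): (1,1,2) with a≤c, −a<b≤a
well minimum |f| = |-1| = 1 (negative-definite)

1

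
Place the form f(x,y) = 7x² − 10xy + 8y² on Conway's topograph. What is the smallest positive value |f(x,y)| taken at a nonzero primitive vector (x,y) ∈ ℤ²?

translate: b→4 (≡-10 mod 14), so (7,-10,8)→(7,4,5)
flip: (7,4,5)→(5,-4,7)
reduced (well bottom): (5,-4,7) with a≤c, −a<b≤a
well minimum = a = 5

5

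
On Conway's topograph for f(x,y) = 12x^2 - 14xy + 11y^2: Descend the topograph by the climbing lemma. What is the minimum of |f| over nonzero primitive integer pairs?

translate: b→10 (≡-14 mod 24), so (12,-14,11)→(12,10,9)
flip: (12,10,9)→(9,-10,12)
translate: b→8 (≡-10 mod 18), so (9,-10,12)→(9,8,11)
reduced (well bottom): (9,8,11) with a≤c, −a<b≤a
well minimum = a = 9

9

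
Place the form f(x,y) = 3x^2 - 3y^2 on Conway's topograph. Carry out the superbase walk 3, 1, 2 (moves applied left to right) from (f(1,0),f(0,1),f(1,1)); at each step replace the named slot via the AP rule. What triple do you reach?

start (3,-3,0) = (f(1,0),f(0,1),f(1,1))
replace slot 3: 2·(3+(-3)) − 0 = 0 → (3,-3,0)
replace slot 1: 2·((-3)+0) − 3 = -9 → (-9,-3,0)
replace slot 2: 2·((-9)+0) − (-3) = -15 → (-9,-15,0)

-9,-15,0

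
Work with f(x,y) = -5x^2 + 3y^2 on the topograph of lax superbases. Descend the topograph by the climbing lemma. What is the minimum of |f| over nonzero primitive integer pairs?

descent: ρ → (3,6,-2)  [lands on river]
river: ρ → (-2,6,3)
closes: descent 1, river 2
min |a| on river = 2

2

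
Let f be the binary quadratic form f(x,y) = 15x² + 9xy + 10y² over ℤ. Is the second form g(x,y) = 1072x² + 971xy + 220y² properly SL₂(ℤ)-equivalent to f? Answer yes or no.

D₁ = -519, D₂ = -519
f: flip: (15,9,10)→(10,-9,15)
f: reduced (well bottom): (10,-9,15) with a≤c, −a<b≤a
g: flip: (1072,971,220)→(220,-971,1072)
g: translate: b→-91 (≡-971 mod 440), so (220,-971,1072)→(220,-91,10)
g: flip: (220,-91,10)→(10,91,220)
g: translate: b→-9 (≡91 mod 20), so (10,91,220)→(10,-9,15)
g: reduced (well bottom): (10,-9,15) with a≤c, −a<b≤a
reduced forms (10, -9, 15) vs (10, -9, 15) ⇒ equivalent

yes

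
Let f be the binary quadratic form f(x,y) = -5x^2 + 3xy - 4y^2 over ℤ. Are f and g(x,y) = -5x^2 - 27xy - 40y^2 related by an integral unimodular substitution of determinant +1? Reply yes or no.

D₁ = -71, D₂ = -71
f is negative-definite; reduce −f:
−f: flip: (5,-3,4)→(4,3,5)
−f: reduced (well bottom): (4,3,5) with a≤c, −a<b≤a
flip sign back: reduced form of f is (-4,-3,-5)
g is negative-definite; reduce −g:
−g: translate: b→-3 (≡27 mod 10), so (5,27,40)→(5,-3,4)
−g: flip: (5,-3,4)→(4,3,5)
−g: reduced (well bottom): (4,3,5) with a≤c, −a<b≤a
flip sign back: reduced form of g is (-4,-3,-5)
reduced forms (-4, -3, -5) vs (-4, -3, -5) ⇒ equivalent

yes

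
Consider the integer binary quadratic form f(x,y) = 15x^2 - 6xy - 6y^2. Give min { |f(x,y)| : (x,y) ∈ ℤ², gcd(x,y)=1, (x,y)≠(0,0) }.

descent: ρ → (-6,18,3)  [lands on river]
river: ρ → (3,18,-6)
closes: descent 1, river 2
min |a| on river = 3

3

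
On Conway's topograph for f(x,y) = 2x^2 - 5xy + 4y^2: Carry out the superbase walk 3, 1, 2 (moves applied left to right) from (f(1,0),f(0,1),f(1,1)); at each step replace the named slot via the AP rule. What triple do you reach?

start (2,4,1) = (f(1,0),f(0,1),f(1,1))
replace slot 3: 2·(2+4) − 1 = 11 → (2,4,11)
replace slot 1: 2·(4+11) − 2 = 28 → (28,4,11)
replace slot 2: 2·(28+11) − 4 = 74 → (28,74,11)

28,74,11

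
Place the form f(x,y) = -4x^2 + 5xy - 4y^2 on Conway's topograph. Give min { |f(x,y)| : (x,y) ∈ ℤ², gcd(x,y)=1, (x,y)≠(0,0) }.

translate: b→3 (≡-5 mod 8), so (4,-5,4)→(4,3,3)
flip: (4,3,3)→(3,-3,4)
translate: b→3 (≡-3 mod 6), so (3,-3,4)→(3,3,4)
reduced (well bottom): (3,3,4) with a≤c, −a<b≤a
well minimum |f| = |-3| = 3 (negative-definite)

3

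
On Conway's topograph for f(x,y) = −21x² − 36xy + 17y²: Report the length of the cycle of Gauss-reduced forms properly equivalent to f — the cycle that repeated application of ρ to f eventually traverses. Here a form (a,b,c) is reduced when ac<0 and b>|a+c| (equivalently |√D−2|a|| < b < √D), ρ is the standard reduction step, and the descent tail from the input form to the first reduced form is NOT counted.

D = 2724, ⌊√D⌋ = 52
descent: ρ → (17,36,-21)  [lands on river]
river: ρ → (-21,48,5)
river: ρ → (5,52,-1)
river: ρ → (-1,52,5)
river: ρ → (5,48,-21)
river: ρ → (-21,36,17)
river: ρ → (17,32,-25)
river: ρ → (-25,18,24)
river: ρ → (24,30,-19)
river: ρ → (-19,46,8)
river: ρ → (8,50,-7)
river: ρ → (-7,48,15)
river: ρ → (15,42,-16)
river: ρ → (-16,22,35)
river: ρ → (35,48,-3)
river: ρ → (-3,48,35)
river: ρ → (35,22,-16)
river: ρ → (-16,42,15)
river: ρ → (15,48,-7)
river: ρ → (-7,50,8)
river: ρ → (8,46,-19)
river: ρ → (-19,30,24)
river: ρ → (24,18,-25)
river: ρ → (-25,32,17)
ρ-cycle length = 24 (tail of 1 descent step not counted)

24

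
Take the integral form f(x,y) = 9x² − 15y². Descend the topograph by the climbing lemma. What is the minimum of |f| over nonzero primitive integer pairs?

descent: ρ → (-15,0,9)
descent: ρ → (9,18,-6)  [lands on river]
river: ρ → (-6,18,9)
closes: descent 2, river 2
min |a| on river = 6

6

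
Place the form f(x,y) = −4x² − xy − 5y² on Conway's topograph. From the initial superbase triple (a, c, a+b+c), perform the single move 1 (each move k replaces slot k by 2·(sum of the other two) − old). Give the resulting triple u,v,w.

start (-4,-5,-10) = (f(1,0),f(0,1),f(1,1))
replace slot 1: 2·((-5)+(-10)) − (-4) = -26 → (-26,-5,-10)

-26,-5,-10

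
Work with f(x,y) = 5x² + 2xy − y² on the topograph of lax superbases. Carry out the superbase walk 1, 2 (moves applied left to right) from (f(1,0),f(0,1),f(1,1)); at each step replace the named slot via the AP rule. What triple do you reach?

start (5,-1,6) = (f(1,0),f(0,1),f(1,1))
replace slot 1: 2·((-1)+6) − 5 = 5 → (5,-1,6)
replace slot 2: 2·(5+6) − (-1) = 23 → (5,23,6)

5,23,6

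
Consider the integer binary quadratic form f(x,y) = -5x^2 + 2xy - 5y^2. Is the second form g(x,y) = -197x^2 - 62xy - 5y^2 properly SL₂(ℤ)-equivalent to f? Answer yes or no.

D₁ = -96, D₂ = -96
f is negative-definite; reduce −f:
−f: flip: (5,-2,5)→(5,2,5)
−f: reduced (well bottom): (5,2,5) with a≤c, −a<b≤a
flip sign back: reduced form of f is (-5,-2,-5)
g is negative-definite; reduce −g:
−g: flip: (197,62,5)→(5,-62,197)
−g: translate: b→-2 (≡-62 mod 10), so (5,-62,197)→(5,-2,5)
−g: flip: (5,-2,5)→(5,2,5)
−g: reduced (well bottom): (5,2,5) with a≤c, −a<b≤a
flip sign back: reduced form of g is (-5,-2,-5)
reduced forms (-5, -2, -5) vs (-5, -2, -5) ⇒ equivalent

yes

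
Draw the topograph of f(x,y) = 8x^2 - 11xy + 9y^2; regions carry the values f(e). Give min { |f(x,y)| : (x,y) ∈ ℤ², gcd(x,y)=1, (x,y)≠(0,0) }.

translate: b→5 (≡-11 mod 16), so (8,-11,9)→(8,5,6)
flip: (8,5,6)→(6,-5,8)
reduced (well bottom): (6,-5,8) with a≤c, −a<b≤a
well minimum = a = 6

6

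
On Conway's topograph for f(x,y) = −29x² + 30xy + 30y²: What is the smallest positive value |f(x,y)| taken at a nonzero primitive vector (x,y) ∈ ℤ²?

river: ρ → (30,30,-29)
river: ρ → (-29,28,31)
river: ρ → (31,34,-26)
river: ρ → (-26,18,39)
river: ρ → (39,60,-5)
river: ρ → (-5,60,39)
river: ρ → (39,18,-26)
river: ρ → (-26,34,31)
river: ρ → (31,28,-29)
river: ρ → (-29,30,30)
closes: descent 0, river 10
min |a| on river = 5

5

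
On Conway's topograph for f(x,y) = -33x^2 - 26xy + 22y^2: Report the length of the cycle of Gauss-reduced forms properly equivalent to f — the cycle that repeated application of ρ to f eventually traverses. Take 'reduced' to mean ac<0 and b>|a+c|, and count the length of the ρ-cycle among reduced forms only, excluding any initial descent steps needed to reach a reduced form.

D = 3580, ⌊√D⌋ = 59
descent: ρ → (22,26,-33)  [lands on river]
river: ρ → (-33,40,15)
river: ρ → (15,50,-18)
river: ρ → (-18,58,3)
river: ρ → (3,56,-37)
river: ρ → (-37,18,22)
ρ-cycle length = 6 (tail of 1 descent step not counted)

6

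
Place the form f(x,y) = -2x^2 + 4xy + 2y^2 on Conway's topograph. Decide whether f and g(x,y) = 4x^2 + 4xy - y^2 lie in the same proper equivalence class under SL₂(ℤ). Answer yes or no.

D₁ = 32, D₂ = 32
river cycle of f (length 2): (2, 4, -2), (-2, 4, 2)
river cycle of g (length 2): (-1, 4, 4), (4, 4, -1)
cycles differ ⇒ inequivalent

no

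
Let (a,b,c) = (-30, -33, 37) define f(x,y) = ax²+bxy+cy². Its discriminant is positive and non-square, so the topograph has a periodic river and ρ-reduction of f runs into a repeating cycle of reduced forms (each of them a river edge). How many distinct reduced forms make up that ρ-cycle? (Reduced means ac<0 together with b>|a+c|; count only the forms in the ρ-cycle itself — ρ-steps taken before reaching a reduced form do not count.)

D = 5529, ⌊√D⌋ = 74
descent: ρ → (37,33,-30)  [lands on river]
river: ρ → (-30,27,40)
river: ρ → (40,53,-17)
river: ρ → (-17,49,46)
river: ρ → (46,43,-20)
river: ρ → (-20,37,52)
river: ρ → (52,67,-5)
river: ρ → (-5,73,10)
river: ρ → (10,67,-26)
river: ρ → (-26,37,40)
river: ρ → (40,43,-23)
river: ρ → (-23,49,34)
river: ρ → (34,19,-38)
river: ρ → (-38,57,15)
river: ρ → (15,63,-26)
river: ρ → (-26,41,37)
ρ-cycle length = 16 (tail of 1 descent step not counted)

16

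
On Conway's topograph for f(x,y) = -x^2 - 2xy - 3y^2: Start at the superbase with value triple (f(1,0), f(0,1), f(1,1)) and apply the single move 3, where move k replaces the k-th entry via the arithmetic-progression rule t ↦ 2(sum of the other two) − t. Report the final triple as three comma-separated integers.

start (-1,-3,-6) = (f(1,0),f(0,1),f(1,1))
replace slot 3: 2·((-1)+(-3)) − (-6) = -2 → (-1,-3,-2)

-1,-3,-2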